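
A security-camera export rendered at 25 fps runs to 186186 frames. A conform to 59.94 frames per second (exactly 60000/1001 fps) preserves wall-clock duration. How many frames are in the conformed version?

446400 frames

Target frames = source frames × (target rate / source rate) = 186186 × (60000/1001)/(25) = 186186 × 2400/1001 = 446400.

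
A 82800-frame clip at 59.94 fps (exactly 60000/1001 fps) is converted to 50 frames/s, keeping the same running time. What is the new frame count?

69069 frames

Target frames = source frames × (target rate / source rate) = 82800 × (50)/(60000/1001) = 82800 × 1001/1200 = 69069.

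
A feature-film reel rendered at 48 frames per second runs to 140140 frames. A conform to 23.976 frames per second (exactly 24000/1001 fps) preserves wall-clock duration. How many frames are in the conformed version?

Target frames = source frames × (target rate / source rate) = 140140 × (24000/1001)/(48) = 140140 × 500/1001 = 70000.

70000 frames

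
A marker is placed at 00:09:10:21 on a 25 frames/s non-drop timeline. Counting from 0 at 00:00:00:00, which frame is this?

frame 13771

Total seconds to the label: (0 × 3600 + 9 × 60 + 10) = 550.
Frame index = 550 × 25 + 21 = 13771.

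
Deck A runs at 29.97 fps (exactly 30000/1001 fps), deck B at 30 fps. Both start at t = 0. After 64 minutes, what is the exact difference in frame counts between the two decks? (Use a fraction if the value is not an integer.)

64 min = 3840 s.
A emits 30000/1001 × 3840 = 115200000/1001 frames; B emits 30 × 3840 = 115200.
Difference = 115200/1001 frames (≈ 115.0849); B is ahead of A.

115200/1001 frames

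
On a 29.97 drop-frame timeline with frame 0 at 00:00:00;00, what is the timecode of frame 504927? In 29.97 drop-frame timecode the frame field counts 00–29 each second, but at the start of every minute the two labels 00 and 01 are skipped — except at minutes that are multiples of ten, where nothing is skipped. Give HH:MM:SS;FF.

04:40:47;21

Each 10-minute DF block holds 10 × 60 × 30 − 9 × 2 = 17982 frames. 504927 ÷ 17982 → 28 full blocks, remainder 1431.
Within the partial block the first minute is 1800 frames and each further minute 1798, so 0 further minute boundaries passed. Total skipped labels = 18 × 28 + 2 × 0 = 504.
Non-drop label index = 504927 + 504 = 505431; at 30 labels/s that is 04:40:47:21, i.e. DF 04:40:47;21.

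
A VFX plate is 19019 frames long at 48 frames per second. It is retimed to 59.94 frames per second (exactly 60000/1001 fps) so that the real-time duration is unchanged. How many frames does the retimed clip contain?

Target frames = source frames × (target rate / source rate) = 19019 × (60000/1001)/(48) = 19019 × 1250/1001 = 23750.

23750 frames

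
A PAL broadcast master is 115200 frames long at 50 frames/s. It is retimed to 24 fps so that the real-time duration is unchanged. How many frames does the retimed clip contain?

Target frames = source frames × (target rate / source rate) = 115200 × (24)/(50) = 115200 × 12/25 = 55296.

55296 frames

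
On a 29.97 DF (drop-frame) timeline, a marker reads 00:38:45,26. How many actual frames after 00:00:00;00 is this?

Complete 10-minute blocks: 3, each 17982 frames → 53946.
Remaining 8 whole minutes in the current block: 1800 + 7 × 1798 = 14386 frames.
Within the current minute: 45 × 30 + 26 − 2 = 1374 (labels ;00/;01 skipped at this minute). Total = 53946 + 14386 + 1374 = 69706.

69706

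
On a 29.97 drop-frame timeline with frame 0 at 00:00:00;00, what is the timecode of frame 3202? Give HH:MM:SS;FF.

00:01:46;24

Each 10-minute DF block holds 10 × 60 × 30 − 9 × 2 = 17982 frames. 3202 ÷ 17982 → 0 full blocks, remainder 3202.
Within the partial block the first minute is 1800 frames and each further minute 1798, so 1 further minute boundary passed. Total skipped labels = 18 × 0 + 2 × 1 = 2.
Non-drop label index = 3202 + 2 = 3204; at 30 labels/s that is 00:01:46:24, i.e. DF 00:01:46;24.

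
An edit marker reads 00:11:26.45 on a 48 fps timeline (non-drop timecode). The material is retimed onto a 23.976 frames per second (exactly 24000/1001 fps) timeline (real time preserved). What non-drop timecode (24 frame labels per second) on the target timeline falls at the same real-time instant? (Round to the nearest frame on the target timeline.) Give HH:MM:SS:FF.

Source frame index: (0×3600 + 11×60 + 26) × 48 + 45 = 32973.
Real time: 32973 / (48) = 10991/16 s.
Target frame: (10991/16) × (24000/1001) = 16486500/1001 ≈ 16470.030 → 16470.
At 24 labels/s: frame 16470 → 00:11:26:06.

00:11:26:06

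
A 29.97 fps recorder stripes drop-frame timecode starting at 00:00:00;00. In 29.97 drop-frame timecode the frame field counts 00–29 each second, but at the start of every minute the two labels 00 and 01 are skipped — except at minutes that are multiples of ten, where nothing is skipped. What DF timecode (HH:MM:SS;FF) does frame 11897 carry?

Ten DF minutes hold 17982 frames, so frame 11897 lies in block 0 (frames 0–17981) with 11897 frames into that block.
The block's first minute is 1800 frames and the rest 1798 each; 11897 frames reaches minute 6, so 0 × 18 + 6 × 2 = 12 labels have been skipped so far.
Adding those back, label number 11897 + 12 = 11909 at 30 labels/s is 396 s + 29 f = 0 h 6 min 36 s frame 29, i.e. 00:06:36;29.

00:06:36;29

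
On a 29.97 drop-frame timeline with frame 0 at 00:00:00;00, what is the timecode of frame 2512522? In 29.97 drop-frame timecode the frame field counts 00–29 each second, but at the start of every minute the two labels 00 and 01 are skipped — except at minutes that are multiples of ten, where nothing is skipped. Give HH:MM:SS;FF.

Ten DF minutes hold 17982 frames, so frame 2512522 lies in block 139 (frames 2499498–2517479) with 13024 frames into that block.
The block's first minute is 1800 frames and the rest 1798 each; 13024 frames reaches minute 7, so 139 × 18 + 7 × 2 = 2516 labels have been skipped so far.
Adding those back, label number 2512522 + 2516 = 2515038 at 30 labels/s is 83834 s + 18 f = 23 h 17 min 14 s frame 18, i.e. 23:17:14;18.

23:17:14;18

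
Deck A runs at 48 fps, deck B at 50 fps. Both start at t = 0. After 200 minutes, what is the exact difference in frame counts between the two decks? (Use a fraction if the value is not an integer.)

24000 frames

200 min = 12000 s.
A emits 48 × 12000 = 576000 frames; B emits 50 × 12000 = 600000.
Difference = 24000 frames; B is ahead of A.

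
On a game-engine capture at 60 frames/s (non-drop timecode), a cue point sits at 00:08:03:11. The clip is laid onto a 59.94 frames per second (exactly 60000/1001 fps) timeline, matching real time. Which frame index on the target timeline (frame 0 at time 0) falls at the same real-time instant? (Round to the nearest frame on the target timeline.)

frame 28962

Source frame index: (0×3600 + 8×60 + 3) × 60 + 11 = 28991.
Real time: 28991 / (60) = 28991/60 s.
Target frame: (28991/60) × (60000/1001) = 28991000/1001 ≈ 28962.038 → 28962.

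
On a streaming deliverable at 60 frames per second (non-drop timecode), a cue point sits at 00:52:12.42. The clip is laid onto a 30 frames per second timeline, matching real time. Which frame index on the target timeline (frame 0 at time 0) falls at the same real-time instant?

frame 93981

Source frame index: (0×3600 + 52×60 + 12) × 60 + 42 = 187962.
Real time: 187962 / (60) = 31327/10 s.
Target frame: (31327/10) × (30) = 93981.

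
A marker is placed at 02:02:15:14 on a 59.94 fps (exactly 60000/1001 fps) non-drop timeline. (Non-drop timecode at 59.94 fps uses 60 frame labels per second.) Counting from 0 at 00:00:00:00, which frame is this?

Total seconds to the label: (2 × 3600 + 2 × 60 + 15) = 7335.
Frame index = 7335 × 60 + 14 = 440114.

440114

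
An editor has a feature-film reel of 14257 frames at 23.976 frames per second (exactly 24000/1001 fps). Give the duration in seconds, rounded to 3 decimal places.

Running time = 14257 × 1001/24000 = 14271257/24000 s ≈ 594.636 s.

594.636 seconds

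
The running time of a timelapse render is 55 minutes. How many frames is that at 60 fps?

198000 frames

55 min = 3300 s.
Frames = 3300 × 60 = 198000.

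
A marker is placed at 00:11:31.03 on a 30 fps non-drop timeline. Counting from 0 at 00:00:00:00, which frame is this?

20733

Total seconds to the label: (0 × 3600 + 11 × 60 + 31) = 691.
Frame index = 691 × 30 + 3 = 20733.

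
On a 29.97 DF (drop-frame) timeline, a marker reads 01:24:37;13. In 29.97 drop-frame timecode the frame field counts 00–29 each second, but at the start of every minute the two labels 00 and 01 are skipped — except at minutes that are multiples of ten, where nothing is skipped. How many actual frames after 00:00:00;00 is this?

152171

Complete 10-minute blocks: 8, each 17982 frames → 143856.
Remaining 4 whole minutes in the current block: 1800 + 3 × 1798 = 7194 frames.
Within the current minute: 37 × 30 + 13 − 2 = 1121 (labels ;00/;01 skipped at this minute). Total = 143856 + 7194 + 1121 = 152171.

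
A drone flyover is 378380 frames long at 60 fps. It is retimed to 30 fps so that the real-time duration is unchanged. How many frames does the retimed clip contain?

189190 frames

Target frames = source frames × (target rate / source rate) = 378380 × (30)/(60) = 378380 × 1/2 = 189190.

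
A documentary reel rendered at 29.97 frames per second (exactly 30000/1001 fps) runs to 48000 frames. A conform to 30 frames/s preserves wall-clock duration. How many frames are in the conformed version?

Target frames = source frames × (target rate / source rate) = 48000 × (30)/(30000/1001) = 48000 × 1001/1000 = 48048.

48048 frames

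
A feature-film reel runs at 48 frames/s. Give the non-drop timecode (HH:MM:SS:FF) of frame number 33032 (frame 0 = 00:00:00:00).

33032 ÷ 48 = 688 full seconds, remainder 8 frames.
688 s = 0 h 11 min 28 s.
Timecode: 00:11:28:08.

00:11:28:08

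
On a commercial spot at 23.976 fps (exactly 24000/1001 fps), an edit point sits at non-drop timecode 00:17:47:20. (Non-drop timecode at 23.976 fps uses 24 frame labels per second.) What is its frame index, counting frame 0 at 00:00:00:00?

Total seconds to the label: (0 × 3600 + 17 × 60 + 47) = 1067.
Frame index = 1067 × 24 + 20 = 25628.

frame 25628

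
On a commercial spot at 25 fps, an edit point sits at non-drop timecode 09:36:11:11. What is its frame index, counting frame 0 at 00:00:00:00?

864286

Total seconds to the label: (9 × 3600 + 36 × 60 + 11) = 34571.
Frame index = 34571 × 25 + 11 = 864286.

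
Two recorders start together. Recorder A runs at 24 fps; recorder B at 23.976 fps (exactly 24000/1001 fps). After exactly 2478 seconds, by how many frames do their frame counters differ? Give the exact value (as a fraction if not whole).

8496/143 frames

A emits 24 × 2478 = 59472 frames; B emits 24000/1001 × 2478 = 8496000/143.
Difference = 8496/143 frames (≈ 59.4126); B is behind A.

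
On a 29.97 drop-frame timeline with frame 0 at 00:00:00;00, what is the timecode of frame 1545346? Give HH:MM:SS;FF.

Each 10-minute DF block holds 10 × 60 × 30 − 9 × 2 = 17982 frames. 1545346 ÷ 17982 → 85 full blocks, remainder 16876.
Within the partial block the first minute is 1800 frames and each further minute 1798, so 9 further minute boundaries passed. Total skipped labels = 18 × 85 + 2 × 9 = 1548.
Non-drop label index = 1545346 + 1548 = 1546894; at 30 labels/s that is 14:19:23:04, i.e. DF 14:19:23;04.

14:19:23;04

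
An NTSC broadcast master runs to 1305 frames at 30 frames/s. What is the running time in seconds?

43.5 seconds

Running time = 1305 / (30) = 43.5 s.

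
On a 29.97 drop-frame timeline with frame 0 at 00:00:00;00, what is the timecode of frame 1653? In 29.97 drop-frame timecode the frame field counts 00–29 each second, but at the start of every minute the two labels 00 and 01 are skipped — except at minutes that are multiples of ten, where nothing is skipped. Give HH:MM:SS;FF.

Ten DF minutes hold 17982 frames, so frame 1653 lies in block 0 (frames 0–17981) with 1653 frames into that block.
The block's first minute is 1800 frames and the rest 1798 each; 1653 frames reaches minute 0, so 0 × 18 + 0 × 2 = 0 labels have been skipped so far.
Adding those back, label number 1653 + 0 = 1653 at 30 labels/s is 55 s + 3 f = 0 h 0 min 55 s frame 3, i.e. 00:00:55;03.

00:00:55;03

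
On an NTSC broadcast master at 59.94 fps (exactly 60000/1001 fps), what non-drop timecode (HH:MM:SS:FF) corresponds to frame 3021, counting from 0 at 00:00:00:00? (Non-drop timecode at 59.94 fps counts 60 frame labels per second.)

3021 ÷ 60 = 50 full seconds, remainder 21 frames.
50 s = 0 h 0 min 50 s.
Timecode: 00:00:50:21.

00:00:50:21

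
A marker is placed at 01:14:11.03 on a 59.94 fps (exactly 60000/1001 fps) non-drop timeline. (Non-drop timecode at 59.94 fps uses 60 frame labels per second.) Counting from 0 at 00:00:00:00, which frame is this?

267063

Total seconds to the label: (1 × 3600 + 14 × 60 + 11) = 4451.
Frame index = 4451 × 60 + 3 = 267063.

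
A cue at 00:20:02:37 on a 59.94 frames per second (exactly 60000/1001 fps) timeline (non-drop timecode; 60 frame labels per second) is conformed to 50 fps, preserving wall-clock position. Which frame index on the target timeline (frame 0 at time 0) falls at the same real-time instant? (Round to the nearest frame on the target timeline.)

frame 60191

Source frame index: (0×3600 + 20×60 + 2) × 60 + 37 = 72157.
Real time: 72157 / (60000/1001) = 72229157/60000 s.
Target frame: (72229157/60000) × (50) = 72229157/1200 ≈ 60190.964 → 60191.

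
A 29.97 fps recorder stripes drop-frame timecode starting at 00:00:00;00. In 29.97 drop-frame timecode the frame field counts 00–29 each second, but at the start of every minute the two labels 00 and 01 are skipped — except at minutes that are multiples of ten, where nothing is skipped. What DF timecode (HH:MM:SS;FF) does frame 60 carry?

Each 10-minute DF block holds 10 × 60 × 30 − 9 × 2 = 17982 frames. 60 ÷ 17982 → 0 full blocks, remainder 60.
Within the partial block the first minute is 1800 frames and each further minute 1798, so 0 further minute boundaries passed. Total skipped labels = 18 × 0 + 2 × 0 = 0.
Non-drop label index = 60 + 0 = 60; at 30 labels/s that is 00:00:02:00, i.e. DF 00:00:02;00.

00:00:02;00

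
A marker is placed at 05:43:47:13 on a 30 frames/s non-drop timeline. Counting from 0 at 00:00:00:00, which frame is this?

618823

Total seconds to the label: (5 × 3600 + 43 × 60 + 47) = 20627.
Frame index = 20627 × 30 + 13 = 618823.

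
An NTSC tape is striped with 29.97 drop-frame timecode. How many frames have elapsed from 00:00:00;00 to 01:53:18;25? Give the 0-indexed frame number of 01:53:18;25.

Complete 10-minute blocks: 11, each 17982 frames → 197802.
Remaining 3 whole minutes in the current block: 1800 + 2 × 1798 = 5396 frames.
Within the current minute: 18 × 30 + 25 − 2 = 563 (labels ;00/;01 skipped at this minute). Total = 197802 + 5396 + 563 = 203761.

203761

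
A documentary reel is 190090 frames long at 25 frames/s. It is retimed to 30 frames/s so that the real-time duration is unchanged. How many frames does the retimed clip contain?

228108 frames

Target frames = source frames × (target rate / source rate) = 190090 × (30)/(25) = 190090 × 6/5 = 228108.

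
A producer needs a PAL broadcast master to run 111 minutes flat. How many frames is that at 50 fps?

333000 frames

111 min = 6660 s.
Frames = 6660 × 50 = 333000.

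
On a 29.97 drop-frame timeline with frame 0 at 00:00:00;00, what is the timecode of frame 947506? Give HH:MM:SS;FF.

08:46:55;04

Ten DF minutes hold 17982 frames, so frame 947506 lies in block 52 (frames 935064–953045) with 12442 frames into that block.
The block's first minute is 1800 frames and the rest 1798 each; 12442 frames reaches minute 6, so 52 × 18 + 6 × 2 = 948 labels have been skipped so far.
Adding those back, label number 947506 + 948 = 948454 at 30 labels/s is 31615 s + 4 f = 8 h 46 min 55 s frame 4, i.e. 08:46:55;04.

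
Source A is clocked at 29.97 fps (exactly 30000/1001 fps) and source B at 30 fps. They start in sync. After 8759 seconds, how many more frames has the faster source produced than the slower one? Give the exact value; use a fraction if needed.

A emits 30000/1001 × 8759 = 262770000/1001 frames; B emits 30 × 8759 = 262770.
Difference = 262770/1001 frames (≈ 262.5075); B is ahead of A.

262770/1001 frames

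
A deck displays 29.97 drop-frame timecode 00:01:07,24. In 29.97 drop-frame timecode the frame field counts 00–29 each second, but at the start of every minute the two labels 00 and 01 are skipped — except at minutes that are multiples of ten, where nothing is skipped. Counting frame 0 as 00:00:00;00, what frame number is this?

2032

As if non-drop at 30 labels/s: (0 × 3600 + 1 × 60 + 7) × 30 + 24 = 2034.
Minute boundaries passed: 1; those not divisible by 10: 1 − 0 = 1; dropped labels = 2 × 1 = 2.
Actual frame index = 2034 − 2 = 2032.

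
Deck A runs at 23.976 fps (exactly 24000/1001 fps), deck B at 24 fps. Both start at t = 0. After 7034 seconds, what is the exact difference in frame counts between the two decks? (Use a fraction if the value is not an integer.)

A emits 24000/1001 × 7034 = 168816000/1001 frames; B emits 24 × 7034 = 168816.
Difference = 168816/1001 frames (≈ 168.6474); B is ahead of A.

168816/1001 frames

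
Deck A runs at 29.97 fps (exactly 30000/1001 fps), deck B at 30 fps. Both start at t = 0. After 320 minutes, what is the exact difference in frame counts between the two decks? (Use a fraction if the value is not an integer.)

576000/1001 frames

320 min = 19200 s.
A emits 30000/1001 × 19200 = 576000000/1001 frames; B emits 30 × 19200 = 576000.
Difference = 576000/1001 frames (≈ 575.4246); B is ahead of A.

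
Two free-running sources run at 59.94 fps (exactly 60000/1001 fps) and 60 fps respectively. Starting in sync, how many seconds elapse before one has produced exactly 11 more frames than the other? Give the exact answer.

11011/60 seconds

The gap grows by |60 − 60000/1001| = 60/1001 frames per second.
Time for a 11-frame gap: 11 ÷ (60/1001) = 11011/60 s.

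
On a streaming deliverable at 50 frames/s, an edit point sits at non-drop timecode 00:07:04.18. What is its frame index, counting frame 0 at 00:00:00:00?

21218

Total seconds to the label: (0 × 3600 + 7 × 60 + 4) = 424.
Frame index = 424 × 50 + 18 = 21218.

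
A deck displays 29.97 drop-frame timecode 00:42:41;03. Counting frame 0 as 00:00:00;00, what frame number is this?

Complete 10-minute blocks: 4, each 17982 frames → 71928.
Remaining 2 whole minutes in the current block: 1800 + 1 × 1798 = 3598 frames.
Within the current minute: 41 × 30 + 3 − 2 = 1231 (labels ;00/;01 skipped at this minute). Total = 71928 + 3598 + 1231 = 76757.

76757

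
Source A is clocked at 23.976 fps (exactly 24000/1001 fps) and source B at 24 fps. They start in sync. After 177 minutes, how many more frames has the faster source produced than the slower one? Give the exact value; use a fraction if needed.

254880/1001 frames

177 min = 10620 s.
A emits 24000/1001 × 10620 = 254880000/1001 frames; B emits 24 × 10620 = 254880.
Difference = 254880/1001 frames (≈ 254.6254); B is ahead of A.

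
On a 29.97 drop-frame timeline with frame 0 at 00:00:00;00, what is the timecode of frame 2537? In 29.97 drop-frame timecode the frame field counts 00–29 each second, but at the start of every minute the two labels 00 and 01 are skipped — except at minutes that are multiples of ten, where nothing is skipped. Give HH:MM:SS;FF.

00:01:24;19

Each 10-minute DF block holds 10 × 60 × 30 − 9 × 2 = 17982 frames. 2537 ÷ 17982 → 0 full blocks, remainder 2537.
Within the partial block the first minute is 1800 frames and each further minute 1798, so 1 further minute boundary passed. Total skipped labels = 18 × 0 + 2 × 1 = 2.
Non-drop label index = 2537 + 2 = 2539; at 30 labels/s that is 00:01:24:19, i.e. DF 00:01:24;19.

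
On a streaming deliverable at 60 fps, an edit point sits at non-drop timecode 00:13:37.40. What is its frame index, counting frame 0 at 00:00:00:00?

Total seconds to the label: (0 × 3600 + 13 × 60 + 37) = 817.
Frame index = 817 × 60 + 40 = 49060.

49060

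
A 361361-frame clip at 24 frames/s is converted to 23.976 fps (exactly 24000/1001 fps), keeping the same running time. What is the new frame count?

Target frames = source frames × (target rate / source rate) = 361361 × (24000/1001)/(24) = 361361 × 1000/1001 = 361000.

361000 frames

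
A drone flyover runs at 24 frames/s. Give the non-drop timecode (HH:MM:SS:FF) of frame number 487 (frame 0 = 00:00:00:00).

00:00:20:07

487 ÷ 24 = 20 full seconds, remainder 7 frames.
20 s = 0 h 0 min 20 s.
Timecode: 00:00:20:07.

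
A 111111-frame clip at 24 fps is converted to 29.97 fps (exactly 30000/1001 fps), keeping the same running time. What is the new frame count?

138750 frames

Target frames = source frames × (target rate / source rate) = 111111 × (30000/1001)/(24) = 111111 × 1250/1001 = 138750.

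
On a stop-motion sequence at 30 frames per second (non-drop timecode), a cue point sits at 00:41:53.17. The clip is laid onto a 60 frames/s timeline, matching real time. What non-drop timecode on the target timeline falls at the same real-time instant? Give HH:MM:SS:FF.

00:41:53:34

Source frame index: (0×3600 + 41×60 + 53) × 30 + 17 = 75407.
Real time: 75407 / (30) = 75407/30 s.
Target frame: (75407/30) × (60) = 150814.
At 60 labels/s: frame 150814 → 00:41:53:34.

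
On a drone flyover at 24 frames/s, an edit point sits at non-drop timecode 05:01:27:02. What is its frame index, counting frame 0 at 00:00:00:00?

434090

Total seconds to the label: (5 × 3600 + 1 × 60 + 27) = 18087.
Frame index = 18087 × 24 + 2 = 434090.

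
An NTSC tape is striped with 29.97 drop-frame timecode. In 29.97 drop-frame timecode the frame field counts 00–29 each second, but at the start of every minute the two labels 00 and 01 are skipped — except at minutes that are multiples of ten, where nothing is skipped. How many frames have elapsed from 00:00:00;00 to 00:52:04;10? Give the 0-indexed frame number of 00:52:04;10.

93636

As if non-drop at 30 labels/s: (0 × 3600 + 52 × 60 + 4) × 30 + 10 = 93730.
Minute boundaries passed: 52; those not divisible by 10: 52 − 5 = 47; dropped labels = 2 × 47 = 94.
Actual frame index = 93730 − 94 = 93636.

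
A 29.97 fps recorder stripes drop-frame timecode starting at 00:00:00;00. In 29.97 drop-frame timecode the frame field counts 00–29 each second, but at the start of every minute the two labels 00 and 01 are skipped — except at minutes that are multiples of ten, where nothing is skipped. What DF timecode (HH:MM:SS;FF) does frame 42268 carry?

Each 10-minute DF block holds 10 × 60 × 30 − 9 × 2 = 17982 frames. 42268 ÷ 17982 → 2 full blocks, remainder 6304.
Within the partial block the first minute is 1800 frames and each further minute 1798, so 3 further minute boundaries passed. Total skipped labels = 18 × 2 + 2 × 3 = 42.
Non-drop label index = 42268 + 42 = 42310; at 30 labels/s that is 00:23:30:10, i.e. DF 00:23:30;10.

00:23:30;10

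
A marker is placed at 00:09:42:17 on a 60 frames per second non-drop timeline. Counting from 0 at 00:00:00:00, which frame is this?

frame 34937

Total seconds to the label: (0 × 3600 + 9 × 60 + 42) = 582.
Frame index = 582 × 60 + 17 = 34937.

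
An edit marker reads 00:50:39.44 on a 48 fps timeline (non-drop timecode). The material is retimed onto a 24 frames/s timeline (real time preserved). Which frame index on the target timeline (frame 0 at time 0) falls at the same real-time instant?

Source frame index: (0×3600 + 50×60 + 39) × 48 + 44 = 145916.
Real time: 145916 / (48) = 36479/12 s.
Target frame: (36479/12) × (24) = 72958.

frame 72958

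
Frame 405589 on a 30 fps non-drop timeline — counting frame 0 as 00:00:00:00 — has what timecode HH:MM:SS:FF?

405589 ÷ 30 = 13519 full seconds, remainder 19 frames.
13519 s = 3 h 45 min 19 s.
Timecode: 03:45:19:19.

03:45:19:19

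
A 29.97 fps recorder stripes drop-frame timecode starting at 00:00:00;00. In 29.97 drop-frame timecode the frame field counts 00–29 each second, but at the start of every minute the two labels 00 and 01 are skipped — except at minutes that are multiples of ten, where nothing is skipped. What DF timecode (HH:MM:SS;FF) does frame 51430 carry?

00:28:36;02

Each 10-minute DF block holds 10 × 60 × 30 − 9 × 2 = 17982 frames. 51430 ÷ 17982 → 2 full blocks, remainder 15466.
Within the partial block the first minute is 1800 frames and each further minute 1798, so 8 further minute boundaries passed. Total skipped labels = 18 × 2 + 2 × 8 = 52.
Non-drop label index = 51430 + 52 = 51482; at 30 labels/s that is 00:28:36:02, i.e. DF 00:28:36;02.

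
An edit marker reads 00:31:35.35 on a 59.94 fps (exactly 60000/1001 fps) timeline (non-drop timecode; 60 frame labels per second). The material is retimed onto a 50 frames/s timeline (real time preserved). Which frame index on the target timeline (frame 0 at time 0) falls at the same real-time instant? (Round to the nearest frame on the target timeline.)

Source frame index: (0×3600 + 31×60 + 35) × 60 + 35 = 113735.
Real time: 113735 / (60000/1001) = 22769747/12000 s.
Target frame: (22769747/12000) × (50) = 22769747/240 ≈ 94873.946 → 94874.

frame 94874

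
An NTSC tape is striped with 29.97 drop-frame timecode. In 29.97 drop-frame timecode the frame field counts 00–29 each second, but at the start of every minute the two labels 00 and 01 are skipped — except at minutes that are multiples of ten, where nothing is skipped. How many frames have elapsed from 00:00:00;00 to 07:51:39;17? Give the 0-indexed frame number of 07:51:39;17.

848139

Complete 10-minute blocks: 47, each 17982 frames → 845154.
Remaining 1 whole minute in the current block: 1800 + 0 × 1798 = 1800 frames.
Within the current minute: 39 × 30 + 17 − 2 = 1185 (labels ;00/;01 skipped at this minute). Total = 845154 + 1800 + 1185 = 848139.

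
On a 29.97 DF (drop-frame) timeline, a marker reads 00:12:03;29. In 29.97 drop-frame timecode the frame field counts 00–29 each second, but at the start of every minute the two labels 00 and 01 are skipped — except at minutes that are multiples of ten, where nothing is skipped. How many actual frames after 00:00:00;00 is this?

Complete 10-minute blocks: 1, each 17982 frames → 17982.
Remaining 2 whole minutes in the current block: 1800 + 1 × 1798 = 3598 frames.
Within the current minute: 3 × 30 + 29 − 2 = 117 (labels ;00/;01 skipped at this minute). Total = 17982 + 3598 + 117 = 21697.

21697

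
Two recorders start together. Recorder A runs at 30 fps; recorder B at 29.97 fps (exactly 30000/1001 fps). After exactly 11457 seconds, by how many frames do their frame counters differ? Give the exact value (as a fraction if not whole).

343710/1001 frames

A emits 30 × 11457 = 343710 frames; B emits 30000/1001 × 11457 = 343710000/1001.
Difference = 343710/1001 frames (≈ 343.3666); B is behind A.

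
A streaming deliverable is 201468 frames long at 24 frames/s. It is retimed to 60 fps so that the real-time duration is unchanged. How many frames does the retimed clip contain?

503670 frames

Frames at target rate = 201468 × (60) / (24) = 503670.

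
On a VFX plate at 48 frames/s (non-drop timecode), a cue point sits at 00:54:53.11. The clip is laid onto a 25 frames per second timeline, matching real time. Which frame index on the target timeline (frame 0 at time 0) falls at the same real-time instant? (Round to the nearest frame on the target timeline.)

frame 82331

Source frame index: (0×3600 + 54×60 + 53) × 48 + 11 = 158075.
Real time: 158075 / (48) = 158075/48 s.
Target frame: (158075/48) × (25) = 3951875/48 ≈ 82330.729 → 82331.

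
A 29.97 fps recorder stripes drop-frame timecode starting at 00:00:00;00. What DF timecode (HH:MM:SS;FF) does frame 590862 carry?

05:28:35;04

Ten DF minutes hold 17982 frames, so frame 590862 lies in block 32 (frames 575424–593405) with 15438 frames into that block.
The block's first minute is 1800 frames and the rest 1798 each; 15438 frames reaches minute 8, so 32 × 18 + 8 × 2 = 592 labels have been skipped so far.
Adding those back, label number 590862 + 592 = 591454 at 30 labels/s is 19715 s + 4 f = 5 h 28 min 35 s frame 4, i.e. 05:28:35;04.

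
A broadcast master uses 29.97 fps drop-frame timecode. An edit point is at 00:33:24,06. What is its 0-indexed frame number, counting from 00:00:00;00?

60066

As if non-drop at 30 labels/s: (0 × 3600 + 33 × 60 + 24) × 30 + 6 = 60126.
Minute boundaries passed: 33; those not divisible by 10: 33 − 3 = 30; dropped labels = 2 × 30 = 60.
Actual frame index = 60126 − 60 = 60066.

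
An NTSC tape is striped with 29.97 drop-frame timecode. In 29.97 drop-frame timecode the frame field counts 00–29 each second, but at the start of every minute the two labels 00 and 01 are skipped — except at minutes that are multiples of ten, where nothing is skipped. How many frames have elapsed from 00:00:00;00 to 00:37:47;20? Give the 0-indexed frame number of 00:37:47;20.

Complete 10-minute blocks: 3, each 17982 frames → 53946.
Remaining 7 whole minutes in the current block: 1800 + 6 × 1798 = 12588 frames.
Within the current minute: 47 × 30 + 20 − 2 = 1428 (labels ;00/;01 skipped at this minute). Total = 53946 + 12588 + 1428 = 67962.

67962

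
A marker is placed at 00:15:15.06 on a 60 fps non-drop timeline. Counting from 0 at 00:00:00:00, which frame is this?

54906

Total seconds to the label: (0 × 3600 + 15 × 60 + 15) = 915.
Frame index = 915 × 60 + 6 = 54906.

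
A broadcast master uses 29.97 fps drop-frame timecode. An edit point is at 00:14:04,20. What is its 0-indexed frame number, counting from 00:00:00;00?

As if non-drop at 30 labels/s: (0 × 3600 + 14 × 60 + 4) × 30 + 20 = 25340.
Minute boundaries passed: 14; those not divisible by 10: 14 − 1 = 13; dropped labels = 2 × 13 = 26.
Actual frame index = 25340 − 26 = 25314.

25314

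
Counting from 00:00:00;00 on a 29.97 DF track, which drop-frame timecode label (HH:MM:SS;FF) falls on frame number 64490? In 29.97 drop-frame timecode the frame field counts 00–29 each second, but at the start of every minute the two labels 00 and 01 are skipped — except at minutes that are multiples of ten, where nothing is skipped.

00:35:51;24

Ten DF minutes hold 17982 frames, so frame 64490 lies in block 3 (frames 53946–71927) with 10544 frames into that block.
The block's first minute is 1800 frames and the rest 1798 each; 10544 frames reaches minute 5, so 3 × 18 + 5 × 2 = 64 labels have been skipped so far.
Adding those back, label number 64490 + 64 = 64554 at 30 labels/s is 2151 s + 24 f = 0 h 35 min 51 s frame 24, i.e. 00:35:51;24.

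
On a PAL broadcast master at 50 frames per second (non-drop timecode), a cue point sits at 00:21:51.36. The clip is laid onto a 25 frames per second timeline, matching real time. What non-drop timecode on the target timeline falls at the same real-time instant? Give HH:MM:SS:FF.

00:21:51:18

Source frame index: (0×3600 + 21×60 + 51) × 50 + 36 = 65586.
Real time: 65586 / (50) = 32793/25 s.
Target frame: (32793/25) × (25) = 32793.
At 25 labels/s: frame 32793 → 00:21:51:18.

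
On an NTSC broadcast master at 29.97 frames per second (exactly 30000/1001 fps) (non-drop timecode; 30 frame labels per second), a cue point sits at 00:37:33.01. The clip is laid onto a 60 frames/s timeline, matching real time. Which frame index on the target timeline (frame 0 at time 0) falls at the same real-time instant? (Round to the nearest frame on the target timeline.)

frame 135317

Source frame index: (0×3600 + 37×60 + 33) × 30 + 1 = 67591.
Real time: 67591 / (30000/1001) = 67658591/30000 s.
Target frame: (67658591/30000) × (60) = 67658591/500 ≈ 135317.182 → 135317.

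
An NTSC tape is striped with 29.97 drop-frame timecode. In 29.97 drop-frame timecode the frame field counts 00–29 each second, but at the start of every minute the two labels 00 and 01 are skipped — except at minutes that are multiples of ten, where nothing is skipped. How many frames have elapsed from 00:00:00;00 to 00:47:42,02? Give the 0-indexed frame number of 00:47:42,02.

85776

Complete 10-minute blocks: 4, each 17982 frames → 71928.
Remaining 7 whole minutes in the current block: 1800 + 6 × 1798 = 12588 frames.
Within the current minute: 42 × 30 + 2 − 2 = 1260 (labels ;00/;01 skipped at this minute). Total = 71928 + 12588 + 1260 = 85776.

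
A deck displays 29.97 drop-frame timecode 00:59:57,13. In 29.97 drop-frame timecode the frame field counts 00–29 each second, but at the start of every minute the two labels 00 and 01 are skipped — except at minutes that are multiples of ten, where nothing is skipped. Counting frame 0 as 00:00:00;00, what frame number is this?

107815

As if non-drop at 30 labels/s: (0 × 3600 + 59 × 60 + 57) × 30 + 13 = 107923.
Minute boundaries passed: 59; those not divisible by 10: 59 − 5 = 54; dropped labels = 2 × 54 = 108.
Actual frame index = 107923 − 108 = 107815.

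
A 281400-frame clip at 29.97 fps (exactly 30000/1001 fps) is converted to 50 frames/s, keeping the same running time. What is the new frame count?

469469 frames

Target frames = source frames × (target rate / source rate) = 281400 × (50)/(30000/1001) = 281400 × 1001/600 = 469469.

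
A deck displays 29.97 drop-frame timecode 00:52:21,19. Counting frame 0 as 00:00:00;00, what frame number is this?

Complete 10-minute blocks: 5, each 17982 frames → 89910.
Remaining 2 whole minutes in the current block: 1800 + 1 × 1798 = 3598 frames.
Within the current minute: 21 × 30 + 19 − 2 = 647 (labels ;00/;01 skipped at this minute). Total = 89910 + 3598 + 647 = 94155.

94155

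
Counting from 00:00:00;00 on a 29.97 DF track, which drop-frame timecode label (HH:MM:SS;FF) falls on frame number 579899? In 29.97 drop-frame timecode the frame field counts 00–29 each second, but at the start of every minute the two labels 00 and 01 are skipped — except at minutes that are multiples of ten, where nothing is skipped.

Ten DF minutes hold 17982 frames, so frame 579899 lies in block 32 (frames 575424–593405) with 4475 frames into that block.
The block's first minute is 1800 frames and the rest 1798 each; 4475 frames reaches minute 2, so 32 × 18 + 2 × 2 = 580 labels have been skipped so far.
Adding those back, label number 579899 + 580 = 580479 at 30 labels/s is 19349 s + 9 f = 5 h 22 min 29 s frame 9, i.e. 05:22:29;09.

05:22:29;09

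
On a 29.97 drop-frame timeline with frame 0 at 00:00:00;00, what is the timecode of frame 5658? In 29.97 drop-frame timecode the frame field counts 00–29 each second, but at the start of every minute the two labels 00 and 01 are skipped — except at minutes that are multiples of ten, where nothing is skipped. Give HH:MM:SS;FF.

Ten DF minutes hold 17982 frames, so frame 5658 lies in block 0 (frames 0–17981) with 5658 frames into that block.
The block's first minute is 1800 frames and the rest 1798 each; 5658 frames reaches minute 3, so 0 × 18 + 3 × 2 = 6 labels have been skipped so far.
Adding those back, label number 5658 + 6 = 5664 at 30 labels/s is 188 s + 24 f = 0 h 3 min 8 s frame 24, i.e. 00:03:08;24.

00:03:08;24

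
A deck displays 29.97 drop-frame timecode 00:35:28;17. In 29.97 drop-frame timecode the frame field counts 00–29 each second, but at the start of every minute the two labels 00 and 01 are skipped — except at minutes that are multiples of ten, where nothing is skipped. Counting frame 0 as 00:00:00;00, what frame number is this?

Complete 10-minute blocks: 3, each 17982 frames → 53946.
Remaining 5 whole minutes in the current block: 1800 + 4 × 1798 = 8992 frames.
Within the current minute: 28 × 30 + 17 − 2 = 855 (labels ;00/;01 skipped at this minute). Total = 53946 + 8992 + 855 = 63793.

63793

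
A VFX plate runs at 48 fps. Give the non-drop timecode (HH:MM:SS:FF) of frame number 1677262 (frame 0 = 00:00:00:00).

09:42:22:46

1677262 ÷ 48 = 34942 full seconds, remainder 46 frames.
34942 s = 9 h 42 min 22 s.
Timecode: 09:42:22:46.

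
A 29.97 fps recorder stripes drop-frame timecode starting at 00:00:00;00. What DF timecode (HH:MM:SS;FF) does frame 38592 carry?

Ten DF minutes hold 17982 frames, so frame 38592 lies in block 2 (frames 35964–53945) with 2628 frames into that block.
The block's first minute is 1800 frames and the rest 1798 each; 2628 frames reaches minute 1, so 2 × 18 + 1 × 2 = 38 labels have been skipped so far.
Adding those back, label number 38592 + 38 = 38630 at 30 labels/s is 1287 s + 20 f = 0 h 21 min 27 s frame 20, i.e. 00:21:27;20.

00:21:27;20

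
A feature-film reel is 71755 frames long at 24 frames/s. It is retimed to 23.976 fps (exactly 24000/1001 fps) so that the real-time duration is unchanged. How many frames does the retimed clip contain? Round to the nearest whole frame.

Frames at target rate = 71755 × (24000/1001) / (24) = 71755000/1001 ≈ 71683.317.
Nearest whole frame: 71683.

71683 frames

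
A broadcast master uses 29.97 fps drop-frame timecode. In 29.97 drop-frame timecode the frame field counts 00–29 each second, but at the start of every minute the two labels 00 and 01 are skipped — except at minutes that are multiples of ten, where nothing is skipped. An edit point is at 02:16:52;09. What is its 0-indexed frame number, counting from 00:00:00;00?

246123

As if non-drop at 30 labels/s: (2 × 3600 + 16 × 60 + 52) × 30 + 9 = 246369.
Minute boundaries passed: 136; those not divisible by 10: 136 − 13 = 123; dropped labels = 2 × 123 = 246.
Actual frame index = 246369 − 246 = 246123.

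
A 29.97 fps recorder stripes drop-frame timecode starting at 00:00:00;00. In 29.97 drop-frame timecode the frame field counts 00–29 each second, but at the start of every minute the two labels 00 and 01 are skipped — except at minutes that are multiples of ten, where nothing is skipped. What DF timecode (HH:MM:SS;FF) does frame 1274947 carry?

11:49:00;25

Each 10-minute DF block holds 10 × 60 × 30 − 9 × 2 = 17982 frames. 1274947 ÷ 17982 → 70 full blocks, remainder 16207.
Within the partial block the first minute is 1800 frames and each further minute 1798, so 9 further minute boundaries passed. Total skipped labels = 18 × 70 + 2 × 9 = 1278.
Non-drop label index = 1274947 + 1278 = 1276225; at 30 labels/s that is 11:49:00:25, i.e. DF 11:49:00;25.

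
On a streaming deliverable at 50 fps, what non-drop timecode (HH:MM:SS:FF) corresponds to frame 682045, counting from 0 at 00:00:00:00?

682045 ÷ 50 = 13640 full seconds, remainder 45 frames.
13640 s = 3 h 47 min 20 s.
Timecode: 03:47:20:45.

03:47:20:45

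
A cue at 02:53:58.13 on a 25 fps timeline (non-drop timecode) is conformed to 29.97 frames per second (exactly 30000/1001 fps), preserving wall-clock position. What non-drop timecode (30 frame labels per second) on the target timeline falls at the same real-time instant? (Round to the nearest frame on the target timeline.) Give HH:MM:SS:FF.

Source frame index: (2×3600 + 53×60 + 58) × 25 + 13 = 260963.
Real time: 260963 / (25) = 260963/25 s.
Target frame: (260963/25) × (30000/1001) = 313155600/1001 ≈ 312842.757 → 312843.
At 30 labels/s: frame 312843 → 02:53:48:03.

02:53:48:03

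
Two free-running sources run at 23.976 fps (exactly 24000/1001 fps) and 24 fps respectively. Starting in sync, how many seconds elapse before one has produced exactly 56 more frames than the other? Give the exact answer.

The gap grows by |24 − 24000/1001| = 24/1001 frames per second.
Time for a 56-frame gap: 56 ÷ (24/1001) = 7007/3 s.

7007/3 seconds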